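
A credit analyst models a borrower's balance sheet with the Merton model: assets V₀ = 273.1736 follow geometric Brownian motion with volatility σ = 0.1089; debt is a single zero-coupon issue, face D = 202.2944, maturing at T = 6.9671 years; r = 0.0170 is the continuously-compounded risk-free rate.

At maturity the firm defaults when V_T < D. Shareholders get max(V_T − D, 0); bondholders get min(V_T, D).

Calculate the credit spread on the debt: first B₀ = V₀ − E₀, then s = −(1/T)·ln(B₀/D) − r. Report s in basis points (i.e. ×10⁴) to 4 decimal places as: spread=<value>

spread=16.4014

With assets at 273.1736 and a single debt payment of 202.2944 at 6.9671 years:
d₁ = [ln(V₀/D) + (r + σ²/2)T] / (σ√T)
   = [ln(273.1736/202.2944) + (0.0170 + 0.5·0.1089²)·6.9671] / (0.1089·√6.9671)
   = [0.300383 + 0.159753] / 0.287444 = 1.600783
d₂ = d₁ − σ√T = 1.600783 − 0.287444 = 1.313339
N(d₁) = 0.945288,  N(d₂) = 0.905466,  e^(−rT) = 0.888304
E₀ = V₀·N(d₁) − D·e^(−rT)·N(d₂)
   = 273.1736·0.945288 − 202.2944·0.888304·0.905466 = 95.516314
B₀ = V₀ − E₀ = 273.1736 − 95.516314 = 177.657286
spread = −(1/T)·ln(B₀/D) − r = −(1/6.9671)·ln(177.657286/202.2944) − 0.0170 = 0.00164014
in basis points: 0.00164014 × 10⁴ = 16.4014 bp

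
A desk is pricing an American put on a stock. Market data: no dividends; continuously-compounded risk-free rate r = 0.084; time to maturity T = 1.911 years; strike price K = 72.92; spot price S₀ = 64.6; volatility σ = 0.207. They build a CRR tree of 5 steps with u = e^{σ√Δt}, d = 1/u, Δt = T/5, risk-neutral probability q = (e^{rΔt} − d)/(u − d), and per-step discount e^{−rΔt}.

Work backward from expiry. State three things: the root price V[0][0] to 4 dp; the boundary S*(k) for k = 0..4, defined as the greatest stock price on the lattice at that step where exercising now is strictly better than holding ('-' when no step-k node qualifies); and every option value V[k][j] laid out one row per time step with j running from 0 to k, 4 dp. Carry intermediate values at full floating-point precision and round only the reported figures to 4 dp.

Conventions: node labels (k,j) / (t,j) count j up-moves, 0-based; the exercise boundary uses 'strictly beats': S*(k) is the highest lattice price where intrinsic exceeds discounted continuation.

Δt=0.38220, u=1.13652, d=0.87988, q=0.59518, disc=e^(-rΔt)=0.96841
k=5 terminal: V=max(K-S,0) → 38.8522 28.9152 16.0799 0.0000 0.0000 0.0000
k=4: j=0 S=38.7188 intr=34.2012 cont=31.8973 V=34.2012[EX]; j=1 S=50.0124 intr=22.9076 cont=20.6037 V=22.9076[EX]; j=2 S=64.6000 intr=8.3200 cont=6.3039 V=8.3200[EX]; j=3 S=83.4426 intr=0.0000 cont=0.0000 V=0.0000[hold]; j=4 S=107.7812 intr=0.0000 cont=0.0000 V=0.0000[hold]  S*(4)=64.6000
k=3: j=0 S=44.0048 intr=28.9152 cont=26.6113 V=28.9152[EX]; j=1 S=56.8401 intr=16.0799 cont=13.7760 V=16.0799[EX]; j=2 S=73.4193 intr=0.0000 cont=3.2617 V=3.2617[hold]; j=3 S=94.8343 intr=0.0000 cont=0.0000 V=0.0000[hold]  S*(3)=56.8401
k=2: j=0 S=50.0124 intr=22.9076 cont=20.6037 V=22.9076[EX]; j=1 S=64.6000 intr=8.3200 cont=8.1838 V=8.3200[EX]; j=2 S=83.4426 intr=0.0000 cont=1.2787 V=1.2787[hold]  S*(2)=64.6000
k=1: j=0 S=56.8401 intr=16.0799 cont=13.7760 V=16.0799[EX]; j=1 S=73.4193 intr=0.0000 cont=3.9987 V=3.9987[hold]  S*(1)=56.8401
k=0: j=0 S=64.6000 intr=8.3200 cont=8.6086 V=8.6086[hold]  S*(0)=-

price = 8.6086
boundary = - 56.8401 64.6000 56.8401 64.6000
tree:
8.6086
16.0799 3.9987
22.9076 8.3200 1.2787
28.9152 16.0799 3.2617 0.0000
34.2012 22.9076 8.3200 0.0000 0.0000
38.8522 28.9152 16.0799 0.0000 0.0000 0.0000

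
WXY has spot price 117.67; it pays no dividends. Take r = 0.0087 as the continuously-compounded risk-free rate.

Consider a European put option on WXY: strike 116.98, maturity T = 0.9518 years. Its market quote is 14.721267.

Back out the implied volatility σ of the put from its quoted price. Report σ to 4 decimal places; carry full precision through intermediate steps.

At σ = 0.3432 the Black–Scholes value reproduces the quote:
σ√T = 0.3432·√0.9518 = 0.334827
d₁ = (ln(S/K) + (r+σ²/2)T) / (σ√T) = (ln(117.67/116.98) + (0.0087+0.3432²/2)·0.9518) / 0.334827 = (0.005881 + 0.064335) / 0.334827 = 0.209709
d₂ = d₁ − σ√T = 0.209709 − 0.334827 = -0.125118
e^{−rT} = 0.991754
N(−d₁) = 0.416947,  N(−d₂) = 0.549785
V = K·e^{−rT}·N(−d₂) − S·N(−d₁) = 63.783458 − 49.062191 = 14.721267 (the observed quote) — the price is monotone increasing in volatility, hence this σ is the only solution

sigma = 0.3432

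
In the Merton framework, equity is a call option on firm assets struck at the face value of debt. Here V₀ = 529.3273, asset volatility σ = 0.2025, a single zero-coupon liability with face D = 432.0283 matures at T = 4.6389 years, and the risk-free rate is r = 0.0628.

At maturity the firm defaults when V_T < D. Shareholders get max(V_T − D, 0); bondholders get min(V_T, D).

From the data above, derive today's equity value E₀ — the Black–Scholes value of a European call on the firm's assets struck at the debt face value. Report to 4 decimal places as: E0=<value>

With assets at 529.3273 and a single debt payment of 432.0283 at 4.6389 years:
d₁ = [ln(V₀/D) + (r + σ²/2)T] / (σ√T)
   = [ln(529.3273/432.0283) + (0.0628 + 0.5·0.2025²)·4.6389] / (0.2025·√4.6389)
   = [0.203116 + 0.386435] / 0.436147 = 1.351726
d₂ = d₁ − σ√T = 1.351726 − 0.436147 = 0.915579
N(d₁) = 0.911768,  N(d₂) = 0.820056,  e^(−rT) = 0.747274
E₀ = V₀·N(d₁) − D·e^(−rT)·N(d₂)
   = 529.3273·0.911768 − 432.0283·0.747274·0.820056 = 217.874013

E0=217.8740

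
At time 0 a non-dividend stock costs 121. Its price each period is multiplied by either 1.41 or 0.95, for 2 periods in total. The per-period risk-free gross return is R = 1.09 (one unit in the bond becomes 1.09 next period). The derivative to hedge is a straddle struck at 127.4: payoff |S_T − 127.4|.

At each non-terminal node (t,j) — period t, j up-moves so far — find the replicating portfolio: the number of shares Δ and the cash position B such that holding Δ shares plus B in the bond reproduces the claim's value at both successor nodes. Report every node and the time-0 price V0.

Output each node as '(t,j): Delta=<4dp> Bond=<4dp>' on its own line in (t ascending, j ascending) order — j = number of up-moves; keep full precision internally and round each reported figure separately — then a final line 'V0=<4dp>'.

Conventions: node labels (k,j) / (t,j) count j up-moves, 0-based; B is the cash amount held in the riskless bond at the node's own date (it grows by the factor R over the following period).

(0,0): Delta=0.5827 Bond=-41.9106
(1,0): Delta=0.3117 Bond=-14.5334
(1,1): Delta=1.0000 Bond=-116.8807
V0=28.5942

Risk-neutral probability p* = (R−d)/(u−d) = (1.09−0.95)/(1.41−0.95) = 0.3043.
Expiry values: V(2,0)=18.1975, V(2,1)=34.6795, V(2,2)=113.1601
(1,0): S=114.9500. Δ = (V_up−V_dn)/(S_up−S_dn) = (34.6795−18.1975)/(162.0795−109.2025) = 0.3117. V = [p*·34.6795 + (1−p*)·18.1975]/1.09 = 21.2970. B = V − Δ·S = -14.5334.
(1,1): S=170.6100. Δ = (V_up−V_dn)/(S_up−S_dn) = (113.1601−34.6795)/(240.5601−162.0795) = 1.0000. V = [p*·113.1601 + (1−p*)·34.6795]/1.09 = 53.7293. B = V − Δ·S = -116.8807.
(0,0): S=121.0000. Δ = (V_up−V_dn)/(S_up−S_dn) = (53.7293−21.2970)/(170.6100−114.9500) = 0.5827. V = [p*·53.7293 + (1−p*)·21.2970]/1.09 = 28.5942. B = V − Δ·S = -41.9106.
As a check, the time-0 holding Δ(0,0)·S0 + B(0,0) comes to 28.5942 — exactly V0.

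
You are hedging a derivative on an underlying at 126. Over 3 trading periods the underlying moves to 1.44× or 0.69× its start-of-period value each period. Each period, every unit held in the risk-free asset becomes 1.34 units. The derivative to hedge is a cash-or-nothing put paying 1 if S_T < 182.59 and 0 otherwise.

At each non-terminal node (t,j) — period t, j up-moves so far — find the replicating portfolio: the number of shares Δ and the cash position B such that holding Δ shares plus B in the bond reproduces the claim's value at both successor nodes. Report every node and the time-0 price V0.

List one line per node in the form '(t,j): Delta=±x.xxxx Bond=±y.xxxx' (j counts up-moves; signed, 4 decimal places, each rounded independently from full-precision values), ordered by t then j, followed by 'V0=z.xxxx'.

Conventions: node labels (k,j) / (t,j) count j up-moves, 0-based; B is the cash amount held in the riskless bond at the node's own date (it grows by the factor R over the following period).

No-arbitrage ⇒ martingale measure with p* = (R−d)/(u−d) = 0.8667.
At maturity the claim pays: V(3,0)=1.0000, V(3,1)=1.0000, V(3,2)=1.0000, V(3,3)=0.0000
(2,0): S=59.9886. Δ = (V_up−V_dn)/(S_up−S_dn) = (1.0000−1.0000)/(86.3836−41.3921) = 0.0000. V = [p*·1.0000 + (1−p*)·1.0000]/1.34 = 0.7463. B = V − Δ·S = 0.7463.
(2,1): S=125.1936. Δ = (V_up−V_dn)/(S_up−S_dn) = (1.0000−1.0000)/(180.2788−86.3836) = 0.0000. V = [p*·1.0000 + (1−p*)·1.0000]/1.34 = 0.7463. B = V − Δ·S = 0.7463.
(2,2): S=261.2736. Δ = (V_up−V_dn)/(S_up−S_dn) = (0.0000−1.0000)/(376.2340−180.2788) = -0.0051. V = [p*·0.0000 + (1−p*)·1.0000]/1.34 = 0.0995. B = V − Δ·S = 1.4328.
(1,0): S=86.9400. Δ = (V_up−V_dn)/(S_up−S_dn) = (0.7463−0.7463)/(125.1936−59.9886) = 0.0000. V = [p*·0.7463 + (1−p*)·0.7463]/1.34 = 0.5569. B = V − Δ·S = 0.5569.
(1,1): S=181.4400. Δ = (V_up−V_dn)/(S_up−S_dn) = (0.0995−0.7463)/(261.2736−125.1936) = -0.0048. V = [p*·0.0995 + (1−p*)·0.7463]/1.34 = 0.1386. B = V − Δ·S = 1.0010.
(0,0): S=126.0000. Δ = (V_up−V_dn)/(S_up−S_dn) = (0.1386−0.5569)/(181.4400−86.9400) = -0.0044. V = [p*·0.1386 + (1−p*)·0.5569]/1.34 = 0.1451. B = V − Δ·S = 0.7028.
As a check, the time-0 holding Δ(0,0)·S0 + B(0,0) comes to 0.1451 — exactly V0.

(0,0): Delta=-0.0044 Bond=0.7028
(1,0): Delta=0.0000 Bond=0.5569
(1,1): Delta=-0.0048 Bond=1.0010
(2,0): Delta=0.0000 Bond=0.7463
(2,1): Delta=0.0000 Bond=0.7463
(2,2): Delta=-0.0051 Bond=1.4328
V0=0.1451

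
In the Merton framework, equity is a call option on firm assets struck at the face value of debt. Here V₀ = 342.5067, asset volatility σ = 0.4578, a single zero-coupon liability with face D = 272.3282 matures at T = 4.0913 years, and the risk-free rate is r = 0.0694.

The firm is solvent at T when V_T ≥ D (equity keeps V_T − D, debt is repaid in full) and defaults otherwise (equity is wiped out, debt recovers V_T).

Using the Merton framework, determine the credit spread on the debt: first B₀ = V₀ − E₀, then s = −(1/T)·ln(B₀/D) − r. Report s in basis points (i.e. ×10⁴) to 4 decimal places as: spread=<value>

spread=562.2631

Equity is a call on the firm's assets struck at D = 272.3282:
d₁ = [ln(V₀/D) + (r + σ²/2)T] / (σ√T)
   = [ln(342.5067/272.3282) + (0.0694 + 0.5·0.4578²)·4.0913] / (0.4578·√4.0913)
   = [0.229283 + 0.712665] / 0.925990 = 1.017234
d₂ = d₁ − σ√T = 1.017234 − 0.925990 = 0.091243
N(d₁) = 0.845479,  N(d₂) = 0.536350,  e^(−rT) = 0.752815
E₀ = V₀·N(d₁) − D·e^(−rT)·N(d₂)
   = 342.5067·0.845479 − 272.3282·0.752815·0.536350 = 179.623555
B₀ = V₀ − E₀ = 342.5067 − 179.623555 = 162.883145
spread = −(1/T)·ln(B₀/D) − r = −(1/4.0913)·ln(162.883145/272.3282) − 0.0694 = 0.05622631
in basis points: 0.05622631 × 10⁴ = 562.2631 bp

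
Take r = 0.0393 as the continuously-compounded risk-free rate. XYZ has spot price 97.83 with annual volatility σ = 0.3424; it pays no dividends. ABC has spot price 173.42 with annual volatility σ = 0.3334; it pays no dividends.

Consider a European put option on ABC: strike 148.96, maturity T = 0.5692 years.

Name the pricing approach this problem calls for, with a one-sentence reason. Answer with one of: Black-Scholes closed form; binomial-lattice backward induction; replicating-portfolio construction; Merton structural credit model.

framework: Black-Scholes closed form

Key observation: a European claim on ABC (strike 148.96) — a lognormal (GBM) underlying with constant rate and volatility — has an exact closed-form value; no lattice or capital structure is involved.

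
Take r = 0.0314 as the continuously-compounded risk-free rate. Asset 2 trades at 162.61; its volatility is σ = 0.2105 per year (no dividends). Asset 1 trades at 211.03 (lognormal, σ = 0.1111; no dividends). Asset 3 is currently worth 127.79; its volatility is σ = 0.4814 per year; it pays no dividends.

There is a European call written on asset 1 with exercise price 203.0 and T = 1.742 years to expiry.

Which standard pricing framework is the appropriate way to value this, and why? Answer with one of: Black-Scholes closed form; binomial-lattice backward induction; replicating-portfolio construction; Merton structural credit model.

framework: Black-Scholes closed form

Key observation: with asset 1 following a GBM at constant σ and r, the European call struck at 203.0 prices in closed form — nothing here needs a stepwise model or a balance sheet.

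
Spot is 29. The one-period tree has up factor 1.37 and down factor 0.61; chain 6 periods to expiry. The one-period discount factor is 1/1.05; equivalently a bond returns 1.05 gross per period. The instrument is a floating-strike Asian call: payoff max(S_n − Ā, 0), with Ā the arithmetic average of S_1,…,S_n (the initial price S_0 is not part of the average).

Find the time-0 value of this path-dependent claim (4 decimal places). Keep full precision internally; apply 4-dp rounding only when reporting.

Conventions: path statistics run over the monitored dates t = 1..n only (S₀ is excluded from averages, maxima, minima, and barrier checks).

price = 6.9017

Risk-neutral up-probability p* = (R−d)/(u−d) = (1.05−0.61)/(1.37−0.61) = 0.5789; the claim prices as the p*-weighted sum of path payoffs discounted by R^6.
Enumerate all 2^6 = 64 price paths (U = up ×1.37, D = down ×0.61); each path with k up-moves has probability p*^k·(1−p*)^(6−k).
DDDDDD: Ā=7.1703, payoff=0.0000, prob=0.005572
UDDDDD: Ā=16.1039, payoff=0.0000, prob=0.007662
DUDDDD: Ā=12.4306, payoff=0.0000, prob=0.007662
UUDDDD: Ā=27.9178, payoff=0.0000, prob=0.010535
DDUDDD: Ā=10.1898, payoff=0.0000, prob=0.007662
UDUDDD: Ā=22.8853, payoff=0.0000, prob=0.010535
DUUDDD: Ā=19.2120, payoff=0.0000, prob=0.010535
UUUDDD: Ā=43.1483, payoff=0.0000, prob=0.014485
DDDUDD: Ā=8.8230, payoff=0.0000, prob=0.007662
UDDUDD: Ā=19.8155, payoff=0.0000, prob=0.010535
DUDUDD: Ā=16.1422, payoff=0.0000, prob=0.010535
UUDUDD: Ā=36.2538, payoff=0.0000, prob=0.014485
DDUUDD: Ā=13.9015, payoff=0.0000, prob=0.010535
UDUUDD: Ā=31.2213, payoff=0.0000, prob=0.014485
DUUUDD: Ā=27.5480, payoff=0.0000, prob=0.014485
UUUUDD: Ā=61.8701, payoff=0.0000, prob=0.019917
DDDDUD: Ā=7.9892, payoff=0.0000, prob=0.007662
UDDDUD: Ā=17.9429, payoff=0.0000, prob=0.010535
DUDDUD: Ā=14.2696, payoff=0.0000, prob=0.010535
UUDDUD: Ā=32.0482, payoff=0.0000, prob=0.014485
DDUDUD: Ā=12.0289, payoff=0.0000, prob=0.010535
UDUDUD: Ā=27.0157, payoff=0.0000, prob=0.014485
DUUDUD: Ā=23.3424, payoff=0.0000, prob=0.014485
UUUDUD: Ā=52.4246, payoff=0.0000, prob=0.019917
DDDUUD: Ā=10.6620, payoff=0.0000, prob=0.010535
UDDUUD: Ā=23.9459, payoff=0.0000, prob=0.014485
DUDUUD: Ā=20.2725, payoff=0.0000, prob=0.014485
UUDUUD: Ā=45.5301, payoff=0.0000, prob=0.019917
DDUUUD: Ā=18.0318, payoff=0.0000, prob=0.014485
UDUUUD: Ā=40.4977, payoff=0.0000, prob=0.019917
DUUUUD: Ā=36.8243, payoff=1.1893, prob=0.019917
UUUUUD: Ā=82.7039, payoff=2.6711, prob=0.027386
DDDDDU: Ā=7.4806, payoff=0.0000, prob=0.007662
UDDDDU: Ā=16.8007, payoff=0.0000, prob=0.010535
DUDDDU: Ā=13.1273, payoff=0.0000, prob=0.010535
UUDDDU: Ā=29.4827, payoff=0.0000, prob=0.014485
DDUDDU: Ā=10.8866, payoff=0.0000, prob=0.010535
UDUDDU: Ā=24.4502, payoff=0.0000, prob=0.014485
DUUDDU: Ā=20.7769, payoff=0.0000, prob=0.014485
UUUDDU: Ā=46.6629, payoff=0.0000, prob=0.019917
DDDUDU: Ā=9.5198, payoff=0.0000, prob=0.010535
UDDUDU: Ā=21.3804, payoff=0.0000, prob=0.014485
DUDUDU: Ā=17.7071, payoff=0.0000, prob=0.014485
UUDUDU: Ā=39.7684, payoff=0.0000, prob=0.019917
DDUUDU: Ā=15.4664, payoff=1.4594, prob=0.014485
UDUUDU: Ā=34.7360, payoff=3.2777, prob=0.019917
DUUUDU: Ā=31.0626, payoff=6.9511, prob=0.019917
UUUUDU: Ā=69.7636, payoff=15.6114, prob=0.027386
DDDDUU: Ā=8.6860, payoff=0.0000, prob=0.010535
UDDDUU: Ā=19.5079, payoff=0.0000, prob=0.014485
DUDDUU: Ā=15.8345, payoff=1.0913, prob=0.014485
UUDDUU: Ā=35.5628, payoff=2.4509, prob=0.019917
DDUDUU: Ā=13.5938, payoff=3.3320, prob=0.014485
UDUDUU: Ā=30.5303, payoff=7.4833, prob=0.019917
DUUDUU: Ā=26.8570, payoff=11.1567, prob=0.019917
UUUDUU: Ā=60.3182, payoff=25.0568, prob=0.027386
DDDUUU: Ā=12.2270, payoff=4.6988, prob=0.014485
UDDUUU: Ā=27.4605, payoff=10.5532, prob=0.019917
DUDUUU: Ā=23.7872, payoff=14.2265, prob=0.019917
UUDUUU: Ā=53.4237, payoff=31.9513, prob=0.027386
DDUUUU: Ā=21.5465, payoff=16.4672, prob=0.019917
UDUUUU: Ā=48.3912, payoff=36.9838, prob=0.027386
DUUUUU: Ā=44.7179, payoff=40.6571, prob=0.027386
UUUUUU: Ā=100.4320, payoff=91.3118, prob=0.037656
Price = Σ prob·payoff / R^6 = 9.248942 / 1.340096 = 6.9017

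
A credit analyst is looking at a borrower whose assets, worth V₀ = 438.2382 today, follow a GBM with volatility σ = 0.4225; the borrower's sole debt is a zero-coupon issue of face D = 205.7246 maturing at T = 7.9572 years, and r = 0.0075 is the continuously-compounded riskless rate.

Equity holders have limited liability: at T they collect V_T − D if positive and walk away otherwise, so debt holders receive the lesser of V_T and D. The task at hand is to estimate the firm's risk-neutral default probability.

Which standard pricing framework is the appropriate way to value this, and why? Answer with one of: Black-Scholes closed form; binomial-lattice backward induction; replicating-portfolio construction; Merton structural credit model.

framework: Merton structural credit model

Key observation: a levered firm with one bullet debt due at 7.9572 years is the canonical structural-credit setup: equity is a call on the firm's assets struck at the face value.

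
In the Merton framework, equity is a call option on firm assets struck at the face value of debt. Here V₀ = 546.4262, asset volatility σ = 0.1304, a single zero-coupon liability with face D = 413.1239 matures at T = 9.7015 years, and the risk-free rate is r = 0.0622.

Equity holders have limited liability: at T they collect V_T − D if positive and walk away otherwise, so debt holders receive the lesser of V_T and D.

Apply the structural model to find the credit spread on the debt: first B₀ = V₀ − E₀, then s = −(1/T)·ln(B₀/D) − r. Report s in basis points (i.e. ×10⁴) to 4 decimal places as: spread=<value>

spread=3.3720

Apply the equity-as-call identities (strike 413.1239, horizon 9.7015 years):
d₁ = [ln(V₀/D) + (r + σ²/2)T] / (σ√T)
   = [ln(546.4262/413.1239) + (0.0622 + 0.5·0.1304²)·9.7015] / (0.1304·√9.7015)
   = [0.279652 + 0.685916] / 0.406160 = 2.377310
d₂ = d₁ − σ√T = 2.377310 − 0.406160 = 1.971150
N(d₁) = 0.991280,  N(d₂) = 0.975647,  e^(−rT) = 0.546931
E₀ = V₀·N(d₁) − D·e^(−rT)·N(d₂)
   = 546.4262·0.991280 − 413.1239·0.546931·0.975647 = 321.214048
B₀ = V₀ − E₀ = 546.4262 − 321.214048 = 225.212152
spread = −(1/T)·ln(B₀/D) − r = −(1/9.7015)·ln(225.212152/413.1239) − 0.0622 = 0.00033720
in basis points: 0.00033720 × 10⁴ = 3.3720 bp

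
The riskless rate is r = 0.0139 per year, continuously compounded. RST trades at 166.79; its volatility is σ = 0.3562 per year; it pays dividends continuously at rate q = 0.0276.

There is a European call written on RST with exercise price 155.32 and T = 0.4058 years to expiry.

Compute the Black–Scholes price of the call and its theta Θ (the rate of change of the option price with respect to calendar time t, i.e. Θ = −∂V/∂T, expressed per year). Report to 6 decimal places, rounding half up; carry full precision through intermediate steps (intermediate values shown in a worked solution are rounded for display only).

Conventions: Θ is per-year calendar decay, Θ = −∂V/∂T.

σ√T = 0.3562·√0.4058 = 0.226908
d₁ = (ln(S/K) + (r−q+σ²/2)T) / (σ√T) = (ln(166.79/155.32) + (0.0139−0.0276+0.3562²/2)·0.4058) / 0.226908 = (0.071248 + 0.020184) / 0.226908 = 0.402948
d₂ = d₁ − σ√T = 0.402948 − 0.226908 = 0.176040
e^{−rT} = 0.994375
e^{−qT} = 0.988862
N(d₁) = 0.656507,  N(d₂) = 0.569869
Call price V = S·e^{−qT}·N(d₁) − K·e^{−rT}·N(d₂) = 108.279225 − 88.014166 = 20.265058
φ(d₁) = (1/√(2π))·e^{−d₁²/2} = 0.367834
Θ = −S·e^{−qT}·φ(d₁)·σ/(2√T) + q·S·e^{−qT}·N(d₁) − r·K·e^{−rT}·N(d₂) = −16.961577 + 2.988507 − 1.223397 = -15.196467

price = 20.265058
Θ = -15.196467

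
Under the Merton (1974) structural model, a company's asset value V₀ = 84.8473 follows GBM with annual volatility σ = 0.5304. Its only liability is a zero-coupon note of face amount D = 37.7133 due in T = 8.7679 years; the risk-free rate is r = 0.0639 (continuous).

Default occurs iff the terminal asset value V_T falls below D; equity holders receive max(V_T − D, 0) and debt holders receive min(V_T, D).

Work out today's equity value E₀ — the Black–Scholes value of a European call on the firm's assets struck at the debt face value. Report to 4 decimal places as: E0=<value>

E0=69.2001

Work the structural quantities from V₀ = 84.8473 against face 37.7133:
d₁ = [ln(V₀/D) + (r + σ²/2)T] / (σ√T)
   = [ln(84.8473/37.7133) + (0.0639 + 0.5·0.5304²)·8.7679] / (0.5304·√8.7679)
   = [0.810840 + 1.793580] / 1.570548 = 1.658287
d₂ = d₁ − σ√T = 1.658287 − 1.570548 = 0.087739
N(d₁) = 0.951370,  N(d₂) = 0.534958,  e^(−rT) = 0.571056
E₀ = V₀·N(d₁) − D·e^(−rT)·N(d₂)
   = 84.8473·0.951370 − 37.7133·0.571056·0.534958 = 69.200136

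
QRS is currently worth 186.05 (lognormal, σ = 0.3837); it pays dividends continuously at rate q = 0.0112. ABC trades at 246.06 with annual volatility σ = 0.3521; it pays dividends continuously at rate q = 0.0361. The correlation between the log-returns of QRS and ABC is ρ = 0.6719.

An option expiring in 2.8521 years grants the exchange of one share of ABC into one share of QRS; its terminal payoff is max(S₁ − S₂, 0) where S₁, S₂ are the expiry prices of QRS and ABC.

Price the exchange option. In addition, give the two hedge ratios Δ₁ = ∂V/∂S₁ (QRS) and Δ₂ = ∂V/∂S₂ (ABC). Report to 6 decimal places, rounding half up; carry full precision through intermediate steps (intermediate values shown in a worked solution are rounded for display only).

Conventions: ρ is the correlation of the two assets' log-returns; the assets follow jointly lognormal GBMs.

exchange price = 22.525963
Δ1 = 0.422879
Δ2 = -0.228199

σ_eff = √(σ₁² + σ₂² − 2ρσ₁σ₂) = √(0.3837² + 0.3521² − 2·0.6719·0.3837·0.3521) = 0.299419
d₁ = (ln(S₁/S₂) + (q₂ − q₁ + σ_eff²/2)T) / (σ_eff√T) = (ln(186.05/246.06) + (0.0361 − 0.0112 + 0.044826)·2.8521) / 0.505663 = -0.159582
d₂ = d₁ − σ_eff√T = -0.159582 − 0.505663 = -0.665246
N(d₁) = 0.436605,  N(d₂) = 0.252947
V = S₁·e^{−q₁T}·N(d₁) − S₂·e^{−q₂T}·N(d₂) = 78.676602 − 56.150639 = 22.525963
Key observation: pricing in ABC-units makes this a unit-strike call on the ratio S₁/S₂ — the risk-free rate cancels and cannot affect the value.
Δ₁ = e^{−q₁T}·N(d₁) = 0.422879;  Δ₂ = −e^{−q₂T}·N(d₂) = -0.228199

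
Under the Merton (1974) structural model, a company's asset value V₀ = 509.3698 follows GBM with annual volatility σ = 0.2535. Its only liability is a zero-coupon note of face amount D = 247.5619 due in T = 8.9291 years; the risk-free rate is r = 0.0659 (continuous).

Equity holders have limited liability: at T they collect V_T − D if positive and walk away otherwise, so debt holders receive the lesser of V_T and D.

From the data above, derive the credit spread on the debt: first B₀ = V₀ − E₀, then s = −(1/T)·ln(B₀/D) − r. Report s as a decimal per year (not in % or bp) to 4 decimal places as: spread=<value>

spread=0.0027

Equity is a call on the firm's assets struck at D = 247.5619:
d₁ = [ln(V₀/D) + (r + σ²/2)T] / (σ√T)
   = [ln(509.3698/247.5619) + (0.0659 + 0.5·0.2535²)·8.9291] / (0.2535·√8.9291)
   = [0.721514 + 0.875330] / 0.757499 = 2.108048
d₂ = d₁ − σ√T = 2.108048 − 0.757499 = 1.350549
N(d₁) = 0.982487,  N(d₂) = 0.911580,  e^(−rT) = 0.555200
E₀ = V₀·N(d₁) − D·e^(−rT)·N(d₂)
   = 509.3698·0.982487 − 247.5619·0.555200·0.911580 = 375.155723
B₀ = V₀ − E₀ = 509.3698 − 375.155723 = 134.214077
spread = −(1/T)·ln(B₀/D) − r = −(1/8.9291)·ln(134.214077/247.5619) − 0.0659 = 0.00266509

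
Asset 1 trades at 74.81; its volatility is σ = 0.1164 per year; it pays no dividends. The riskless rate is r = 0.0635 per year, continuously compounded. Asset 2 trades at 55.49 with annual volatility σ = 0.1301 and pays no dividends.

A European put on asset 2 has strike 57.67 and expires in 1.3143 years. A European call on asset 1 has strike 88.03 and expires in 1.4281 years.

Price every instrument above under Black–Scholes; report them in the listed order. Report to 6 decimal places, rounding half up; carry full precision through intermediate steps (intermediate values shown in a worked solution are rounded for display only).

[asset 2 put K=57.67]
σ√T = 0.1301·√1.3143 = 0.149150
d₁ = (ln(S/K) + (r+σ²/2)T) / (σ√T) = (ln(55.49/57.67) + (0.0635+0.1301²/2)·1.3143) / 0.149150 = (-0.038534 + 0.094581) / 0.149150 = 0.375773
d₂ = d₁ − σ√T = 0.375773 − 0.149150 = 0.226622
e^{−rT} = 0.919930
N(−d₁) = 0.353543,  N(−d₂) = 0.410359
price = K·e^{−rT}·N(−d₂) − S·N(−d₁) = 21.770489 − 19.618094 = 2.152395
[asset 1 call K=88.03]
σ√T = 0.1164·√1.4281 = 0.139102
d₁ = (ln(S/K) + (r+σ²/2)T) / (σ√T) = (ln(74.81/88.03) + (0.0635+0.1164²/2)·1.4281) / 0.139102 = (-0.162726 + 0.100359) / 0.139102 = -0.448356
d₂ = d₁ − σ√T = -0.448356 − 0.139102 = -0.587458
e^{−rT} = 0.913306
N(d₁) = 0.326948,  N(d₂) = 0.278448
price = S·N(d₁) − K·e^{−rT}·N(d₂) = 24.458980 − 22.386757 = 2.072223

price(asset 2 put K=57.67) = 2.152395
price(asset 1 call K=88.03) = 2.072223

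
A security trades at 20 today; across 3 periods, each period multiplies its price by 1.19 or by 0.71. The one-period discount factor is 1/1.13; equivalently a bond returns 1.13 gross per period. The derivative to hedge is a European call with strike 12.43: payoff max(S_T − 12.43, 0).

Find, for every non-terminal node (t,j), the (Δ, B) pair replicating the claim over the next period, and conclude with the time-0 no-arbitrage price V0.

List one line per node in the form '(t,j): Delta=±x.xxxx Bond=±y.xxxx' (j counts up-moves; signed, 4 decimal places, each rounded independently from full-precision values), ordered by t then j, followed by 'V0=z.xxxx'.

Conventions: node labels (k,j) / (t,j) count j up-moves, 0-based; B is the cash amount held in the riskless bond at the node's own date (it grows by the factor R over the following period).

Arbitrage-free pricing uses the up-move probability p* = (R−d)/(u−d) = 0.8750, discounting each step at R = 1.13.
Payoffs at expiry: V(3,0)=0.0000, V(3,1)=0.0000, V(3,2)=7.6786, V(3,3)=21.2732
  t=2,j=0: stock 10.0820 → up 11.9976 (V=0.0000), down 7.1582 (V=0.0000). Price 0.0000; hedge Δ=0.0000, bond B=0.0000.
  t=2,j=1: stock 16.8980 → up 20.1086 (V=7.6786), down 11.9976 (V=0.0000). Price 5.9458; hedge Δ=0.9467, bond B=-10.0513.
  t=2,j=2: stock 28.3220 → up 33.7032 (V=21.2732), down 20.1086 (V=7.6786). Price 17.3220; hedge Δ=1.0000, bond B=-11.0000.
  t=1,j=0: stock 14.2000 → up 16.8980 (V=5.9458), down 10.0820 (V=0.0000). Price 4.6041; hedge Δ=0.8723, bond B=-7.7831.
  t=1,j=1: stock 23.8000 → up 28.3220 (V=17.3220), down 16.8980 (V=5.9458). Price 14.0708; hedge Δ=0.9958, bond B=-9.6296.
  t=0,j=0: stock 20.0000 → up 23.8000 (V=14.0708), down 14.2000 (V=4.6041). Price 11.4048; hedge Δ=0.9861, bond B=-8.3175.
Verification: the root portfolio costs Δ(0,0)·S0 + B(0,0) = 11.4048, matching V0.

(0,0): Delta=0.9861 Bond=-8.3175
(1,0): Delta=0.8723 Bond=-7.7831
(1,1): Delta=0.9958 Bond=-9.6296
(2,0): Delta=0.0000 Bond=0.0000
(2,1): Delta=0.9467 Bond=-10.0513
(2,2): Delta=1.0000 Bond=-11.0000
V0=11.4048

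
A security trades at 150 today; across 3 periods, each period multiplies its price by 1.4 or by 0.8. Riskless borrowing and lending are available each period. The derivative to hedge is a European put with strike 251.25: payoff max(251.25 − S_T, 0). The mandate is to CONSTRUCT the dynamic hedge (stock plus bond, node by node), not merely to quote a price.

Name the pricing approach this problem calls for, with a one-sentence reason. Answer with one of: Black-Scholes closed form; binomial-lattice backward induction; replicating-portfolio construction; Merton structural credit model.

Key observation: the task asks for the hedge itself — share and bond holdings at every node of the 3-period tree on spot 150 with factors 1.4/0.8 — which is exactly what the replicating-portfolio construction produces.

framework: replicating-portfolio construction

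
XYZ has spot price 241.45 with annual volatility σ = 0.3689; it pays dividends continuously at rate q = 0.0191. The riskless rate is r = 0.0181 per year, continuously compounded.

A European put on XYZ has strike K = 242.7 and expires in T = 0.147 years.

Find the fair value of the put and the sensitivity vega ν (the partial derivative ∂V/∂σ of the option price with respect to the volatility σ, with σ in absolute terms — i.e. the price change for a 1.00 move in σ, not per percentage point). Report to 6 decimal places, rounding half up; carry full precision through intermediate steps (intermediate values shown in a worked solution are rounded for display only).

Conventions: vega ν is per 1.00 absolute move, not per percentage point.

price = 14.261240
ν = 36.807612

σ√T = 0.3689·√0.147 = 0.141438
d₁ = (ln(S/K) + (r−q+σ²/2)T) / (σ√T) = (ln(241.45/242.7) + (0.0181−0.0191+0.3689²/2)·0.147) / 0.141438 = (-0.005164 + 0.009855) / 0.141438 = 0.033171
d₂ = d₁ − σ√T = 0.033171 − 0.141438 = -0.108267
e^{−rT} = 0.997343
e^{−qT} = 0.997196
N(−d₁) = 0.486769,  N(−d₂) = 0.543108
Put price V = K·e^{−rT}·N(−d₂) − S·e^{−qT}·N(−d₁) = 131.462077 − 117.200836 = 14.261240
φ(d₁) = (1/√(2π))·e^{−d₁²/2} = 0.398723
ν = S·e^{−qT}·φ(d₁)·√T = 36.807612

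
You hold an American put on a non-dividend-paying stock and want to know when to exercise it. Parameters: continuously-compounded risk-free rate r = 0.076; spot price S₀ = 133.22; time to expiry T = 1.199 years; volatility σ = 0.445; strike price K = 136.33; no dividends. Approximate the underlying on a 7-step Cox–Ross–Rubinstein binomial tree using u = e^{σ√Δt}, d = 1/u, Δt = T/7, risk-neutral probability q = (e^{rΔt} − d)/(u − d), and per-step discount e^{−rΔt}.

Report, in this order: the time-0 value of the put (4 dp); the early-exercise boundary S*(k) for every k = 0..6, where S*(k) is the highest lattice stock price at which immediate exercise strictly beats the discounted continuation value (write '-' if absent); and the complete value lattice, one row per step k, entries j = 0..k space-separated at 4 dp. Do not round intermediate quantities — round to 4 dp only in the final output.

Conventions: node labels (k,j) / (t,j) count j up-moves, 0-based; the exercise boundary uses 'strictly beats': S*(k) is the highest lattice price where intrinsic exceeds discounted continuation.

Δt=0.17129  u=1.20222  d=0.83179  q=0.48946  discount=0.98707
step 7 (expiry): payoffs max(K−S,0) = 99.6289 83.2846 59.6616 25.5184 0.0000 0.0000 0.0000 0.0000
step 6: (k=6,j=0): S=44.1228, K−S=92.2072, hold=90.4440 ⇒ V=92.2072 exercise | (k=6,j=1): S=63.7723, K−S=72.5577, hold=70.7945 ⇒ V=72.5577 exercise | (k=6,j=2): S=92.1724, K−S=44.1576, hold=42.3944 ⇒ V=44.1576 exercise | (k=6,j=3): S=133.2200, K−S=3.1100, hold=12.8597 ⇒ V=12.8597 continue | (k=6,j=4): S=192.5476, K−S=0.0000, hold=0.0000 ⇒ V=0.0000 continue | (k=6,j=5): S=278.2959, K−S=0.0000, hold=0.0000 ⇒ V=0.0000 continue | (k=6,j=6): S=402.2309, K−S=0.0000, hold=0.0000 ⇒ V=0.0000 continue  boundary S*=92.1724
step 5: (k=5,j=0): S=53.0454, K−S=83.2846, hold=81.5214 ⇒ V=83.2846 exercise | (k=5,j=1): S=76.6684, K−S=59.6616, hold=57.8984 ⇒ V=59.6616 exercise | (k=5,j=2): S=110.8116, K−S=25.5184, hold=28.4656 ⇒ V=28.4656 continue | (k=5,j=3): S=160.1599, K−S=0.0000, hold=6.4805 ⇒ V=6.4805 continue | (k=5,j=4): S=231.4848, K−S=0.0000, hold=0.0000 ⇒ V=0.0000 continue | (k=5,j=5): S=334.5731, K−S=0.0000, hold=0.0000 ⇒ V=0.0000 continue  boundary S*=76.6684
step 4: (k=4,j=0): S=63.7723, K−S=72.5577, hold=70.7945 ⇒ V=72.5577 exercise | (k=4,j=1): S=92.1724, K−S=44.1576, hold=43.8183 ⇒ V=44.1576 exercise | (k=4,j=2): S=133.2200, K−S=3.1100, hold=17.4758 ⇒ V=17.4758 continue | (k=4,j=3): S=192.5476, K−S=0.0000, hold=3.2658 ⇒ V=3.2658 continue | (k=4,j=4): S=278.2959, K−S=0.0000, hold=0.0000 ⇒ V=0.0000 continue  boundary S*=92.1724
step 3: (k=3,j=0): S=76.6684, K−S=59.6616, hold=57.8984 ⇒ V=59.6616 exercise | (k=3,j=1): S=110.8116, K−S=25.5184, hold=30.6958 ⇒ V=30.6958 continue | (k=3,j=2): S=160.1599, K−S=0.0000, hold=10.3845 ⇒ V=10.3845 continue | (k=3,j=3): S=231.4848, K−S=0.0000, hold=1.6457 ⇒ V=1.6457 continue  boundary S*=76.6684
step 2: (k=2,j=0): S=92.1724, K−S=44.1576, hold=44.8957 ⇒ V=44.8957 continue | (k=2,j=1): S=133.2200, K−S=3.1100, hold=20.4858 ⇒ V=20.4858 continue | (k=2,j=2): S=192.5476, K−S=0.0000, hold=6.0282 ⇒ V=6.0282 continue  boundary S*=-
step 1: (k=1,j=0): S=110.8116, K−S=25.5184, hold=32.5219 ⇒ V=32.5219 continue | (k=1,j=1): S=160.1599, K−S=0.0000, hold=13.2360 ⇒ V=13.2360 continue  boundary S*=-
step 0: (k=0,j=0): S=133.2200, K−S=3.1100, hold=22.7837 ⇒ V=22.7837 continue  boundary S*=-

price = 22.7837
boundary = - - - 76.6684 92.1724 76.6684 92.1724
tree:
22.7837
32.5219 13.2360
44.8957 20.4858 6.0282
59.6616 30.6958 10.3845 1.6457
72.5577 44.1576 17.4758 3.2658 0.0000
83.2846 59.6616 28.4656 6.4805 0.0000 0.0000
92.2072 72.5577 44.1576 12.8597 0.0000 0.0000 0.0000
99.6289 83.2846 59.6616 25.5184 0.0000 0.0000 0.0000 0.0000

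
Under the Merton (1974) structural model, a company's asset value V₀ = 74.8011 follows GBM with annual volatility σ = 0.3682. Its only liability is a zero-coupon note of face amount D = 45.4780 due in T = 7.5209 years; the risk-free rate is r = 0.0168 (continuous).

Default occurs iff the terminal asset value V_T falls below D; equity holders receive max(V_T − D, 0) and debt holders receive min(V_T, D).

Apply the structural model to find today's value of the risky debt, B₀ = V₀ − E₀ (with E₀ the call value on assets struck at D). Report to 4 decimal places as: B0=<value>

With assets at 74.8011 and a single debt payment of 45.4780 at 7.5209 years:
d₁ = [ln(V₀/D) + (r + σ²/2)T] / (σ√T)
   = [ln(74.8011/45.4780) + (0.0168 + 0.5·0.3682²)·7.5209] / (0.3682·√7.5209)
   = [0.497604 + 0.636160] / 1.009761 = 1.122804
d₂ = d₁ − σ√T = 1.122804 − 1.009761 = 0.113043
N(d₁) = 0.869240,  N(d₂) = 0.545002,  e^(−rT) = 0.881305
E₀ = V₀·N(d₁) − D·e^(−rT)·N(d₂)
   = 74.8011·0.869240 − 45.4780·0.881305·0.545002 = 43.176411
B₀ = V₀ − E₀ = 74.8011 − 43.176411 = 31.624689

B0=31.6247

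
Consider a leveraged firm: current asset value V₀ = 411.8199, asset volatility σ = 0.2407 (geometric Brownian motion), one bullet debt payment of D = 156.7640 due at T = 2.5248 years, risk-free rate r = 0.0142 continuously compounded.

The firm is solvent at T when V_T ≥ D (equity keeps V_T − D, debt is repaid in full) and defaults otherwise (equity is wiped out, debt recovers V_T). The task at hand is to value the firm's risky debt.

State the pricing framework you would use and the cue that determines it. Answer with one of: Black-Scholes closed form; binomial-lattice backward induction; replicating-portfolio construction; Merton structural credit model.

Key observation: a levered firm with one bullet debt due at 2.5248 years is the canonical structural-credit setup: equity is a call on the firm's assets struck at the face value.

framework: Merton structural credit model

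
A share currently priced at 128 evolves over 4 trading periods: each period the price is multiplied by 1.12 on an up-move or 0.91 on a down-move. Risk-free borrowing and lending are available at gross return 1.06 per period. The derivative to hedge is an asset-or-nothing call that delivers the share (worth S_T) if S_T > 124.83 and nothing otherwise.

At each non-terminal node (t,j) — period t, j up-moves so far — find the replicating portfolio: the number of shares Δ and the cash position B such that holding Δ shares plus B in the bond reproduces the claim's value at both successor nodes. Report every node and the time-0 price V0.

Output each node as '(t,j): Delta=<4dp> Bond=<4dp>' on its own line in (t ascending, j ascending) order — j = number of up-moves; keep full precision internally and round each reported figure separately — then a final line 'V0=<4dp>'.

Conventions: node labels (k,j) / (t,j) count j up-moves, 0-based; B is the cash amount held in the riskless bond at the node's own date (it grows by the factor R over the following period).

(0,0): Delta=1.5755 Bond=-79.8334
(1,0): Delta=2.5442 Bond=-197.4546
(1,1): Delta=1.2607 Bond=-39.4909
(2,0): Delta=4.0252 Bond=-366.2783
(2,1): Delta=2.0629 Bond=-146.5113
(2,2): Delta=1.0000 Bond=0.0000
(3,0): Delta=0.0000 Bond=0.0000
(3,1): Delta=5.3333 Bond=-543.5569
(3,2): Delta=1.0000 Bond=0.0000
(3,3): Delta=1.0000 Bond=0.0000
V0=121.8343

The replicating-portfolio and risk-neutral prices coincide; use p* = (1.06−0.91)/(1.12−0.91) = 0.7143 for the latter.
Payoffs at expiry: V(4,0)=0.0000, V(4,1)=0.0000, V(4,2)=132.9624, V(4,3)=163.6460, V(4,4)=201.4105
(3,0): S=96.4571. Δ = (V_up−V_dn)/(S_up−S_dn) = (0.0000−0.0000)/(108.0319−87.7760) = 0.0000. V = [p*·0.0000 + (1−p*)·0.0000]/1.06 = 0.0000. B = V − Δ·S = 0.0000.
(3,1): S=118.7164. Δ = (V_up−V_dn)/(S_up−S_dn) = (132.9624−0.0000)/(132.9624−108.0319) = 5.3333. V = [p*·132.9624 + (1−p*)·0.0000]/1.06 = 89.5973. B = V − Δ·S = -543.5569.
(3,2): S=146.1125. Δ = (V_up−V_dn)/(S_up−S_dn) = (163.6460−132.9624)/(163.6460−132.9624) = 1.0000. V = [p*·163.6460 + (1−p*)·132.9624]/1.06 = 146.1125. B = V − Δ·S = 0.0000.
(3,3): S=179.8308. Δ = (V_up−V_dn)/(S_up−S_dn) = (201.4105−163.6460)/(201.4105−163.6460) = 1.0000. V = [p*·201.4105 + (1−p*)·163.6460]/1.06 = 179.8308. B = V − Δ·S = 0.0000.
(2,0): S=105.9968. Δ = (V_up−V_dn)/(S_up−S_dn) = (89.5973−0.0000)/(118.7164−96.4571) = 4.0252. V = [p*·89.5973 + (1−p*)·0.0000]/1.06 = 60.3755. B = V − Δ·S = -366.2783.
(2,1): S=130.4576. Δ = (V_up−V_dn)/(S_up−S_dn) = (146.1125−89.5973)/(146.1125−118.7164) = 2.0629. V = [p*·146.1125 + (1−p*)·89.5973]/1.06 = 122.6088. B = V − Δ·S = -146.5113.
(2,2): S=160.5632. Δ = (V_up−V_dn)/(S_up−S_dn) = (179.8308−146.1125)/(179.8308−146.1125) = 1.0000. V = [p*·179.8308 + (1−p*)·146.1125]/1.06 = 160.5632. B = V − Δ·S = 0.0000.
(1,0): S=116.4800. Δ = (V_up−V_dn)/(S_up−S_dn) = (122.6088−60.3755)/(130.4576−105.9968) = 2.5442. V = [p*·122.6088 + (1−p*)·60.3755]/1.06 = 98.8942. B = V − Δ·S = -197.4546.
(1,1): S=143.3600. Δ = (V_up−V_dn)/(S_up−S_dn) = (160.5632−122.6088)/(160.5632−130.4576) = 1.2607. V = [p*·160.5632 + (1−p*)·122.6088]/1.06 = 141.2444. B = V − Δ·S = -39.4909.
(0,0): S=128.0000. Δ = (V_up−V_dn)/(S_up−S_dn) = (141.2444−98.8942)/(143.3600−116.4800) = 1.5755. V = [p*·141.2444 + (1−p*)·98.8942]/1.06 = 121.8343. B = V − Δ·S = -79.8334.
Check: Δ(0,0)·S0 + B(0,0) = 121.8343 = V0.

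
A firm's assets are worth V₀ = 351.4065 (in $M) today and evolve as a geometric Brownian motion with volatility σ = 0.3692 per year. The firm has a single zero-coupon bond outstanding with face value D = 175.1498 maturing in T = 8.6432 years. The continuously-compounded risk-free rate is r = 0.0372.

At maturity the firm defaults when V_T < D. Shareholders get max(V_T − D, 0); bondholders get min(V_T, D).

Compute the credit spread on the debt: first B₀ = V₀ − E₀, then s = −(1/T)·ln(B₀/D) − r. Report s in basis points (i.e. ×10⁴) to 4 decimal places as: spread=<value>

Apply the equity-as-call identities (strike 175.1498, horizon 8.6432 years):
d₁ = [ln(V₀/D) + (r + σ²/2)T] / (σ√T)
   = [ln(351.4065/175.1498) + (0.0372 + 0.5·0.3692²)·8.6432] / (0.3692·√8.6432)
   = [0.696302 + 0.910598] / 1.085423 = 1.480437
d₂ = d₁ − σ√T = 1.480437 − 1.085423 = 0.395014
N(d₁) = 0.930622,  N(d₂) = 0.653584,  e^(−rT) = 0.725041
E₀ = V₀·N(d₁) − D·e^(−rT)·N(d₂)
   = 351.4065·0.930622 − 175.1498·0.725041·0.653584 = 244.027385
B₀ = V₀ − E₀ = 351.4065 − 244.027385 = 107.379115
spread = −(1/T)·ln(B₀/D) − r = −(1/8.6432)·ln(107.379115/175.1498) − 0.0372 = 0.01940819
in basis points: 0.01940819 × 10⁴ = 194.0819 bp

spread=194.0819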